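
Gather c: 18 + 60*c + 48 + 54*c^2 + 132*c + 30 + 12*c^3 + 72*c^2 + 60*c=12*c^3 + 126*c^2 + 252*c + 96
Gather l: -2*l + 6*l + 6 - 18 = 4*l - 12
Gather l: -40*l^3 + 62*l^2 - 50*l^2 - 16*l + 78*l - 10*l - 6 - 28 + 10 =-40*l^3 + 12*l^2 + 52*l - 24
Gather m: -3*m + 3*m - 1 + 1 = 0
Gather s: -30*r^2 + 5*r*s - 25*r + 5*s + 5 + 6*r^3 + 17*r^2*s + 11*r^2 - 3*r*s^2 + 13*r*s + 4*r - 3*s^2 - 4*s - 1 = 6*r^3 - 19*r^2 - 21*r + s^2*(-3*r - 3) + s*(17*r^2 + 18*r + 1) + 4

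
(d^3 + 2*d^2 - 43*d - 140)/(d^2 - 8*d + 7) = (d^2 + 9*d + 20)/(d - 1)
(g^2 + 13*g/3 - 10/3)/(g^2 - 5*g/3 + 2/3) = (g + 5)/(g - 1)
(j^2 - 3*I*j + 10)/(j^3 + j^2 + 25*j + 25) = (j + 2*I)/(j^2 + j*(1 + 5*I) + 5*I)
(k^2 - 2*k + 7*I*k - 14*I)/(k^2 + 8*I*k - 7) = (k - 2)/(k + I)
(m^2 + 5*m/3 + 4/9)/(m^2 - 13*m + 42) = (9*m^2 + 15*m + 4)/(9*(m^2 - 13*m + 42))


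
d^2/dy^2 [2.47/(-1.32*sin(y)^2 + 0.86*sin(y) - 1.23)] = (17.214912*sin(y)^4 - 8.411832*sin(y)^3 - 40.036724*sin(y)^2 + 19.43643*sin(y) + 4.36696)/(1.32*sin(y)^2 - 0.86*sin(y) + 1.23)^3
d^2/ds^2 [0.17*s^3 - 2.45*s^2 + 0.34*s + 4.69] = 1.02*s - 4.9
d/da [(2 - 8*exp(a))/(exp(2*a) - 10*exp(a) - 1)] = 4*(2*exp(2*a) - exp(a) + 7)*exp(a)/(exp(4*a) - 20*exp(3*a) + 98*exp(2*a) + 20*exp(a) + 1)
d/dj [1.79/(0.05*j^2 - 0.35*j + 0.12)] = (0.6265 - 0.179*j)/(0.05*j^2 - 0.35*j + 0.12)^2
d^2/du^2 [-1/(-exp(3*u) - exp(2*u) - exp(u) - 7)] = (2*(3*exp(2*u) + 2*exp(u) + 1)^2*exp(u) - (9*exp(2*u) + 4*exp(u) + 1)*(exp(3*u) + exp(2*u) + exp(u) + 7))*exp(u)/(exp(3*u) + exp(2*u) + exp(u) + 7)^3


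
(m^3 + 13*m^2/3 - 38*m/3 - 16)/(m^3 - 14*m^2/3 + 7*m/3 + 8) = (m + 6)/(m - 3)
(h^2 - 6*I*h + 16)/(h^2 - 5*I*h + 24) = (h + 2*I)/(h + 3*I)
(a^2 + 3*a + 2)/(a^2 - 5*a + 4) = (a^2 + 3*a + 2)/(a^2 - 5*a + 4)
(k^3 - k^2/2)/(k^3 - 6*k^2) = (k - 1/2)/(k - 6)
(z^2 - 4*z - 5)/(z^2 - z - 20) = (z + 1)/(z + 4)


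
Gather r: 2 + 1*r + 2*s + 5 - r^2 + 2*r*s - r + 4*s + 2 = -r^2 + 2*r*s + 6*s + 9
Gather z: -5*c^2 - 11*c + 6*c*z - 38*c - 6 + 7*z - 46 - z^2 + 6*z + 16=-5*c^2 - 49*c - z^2 + z*(6*c + 13) - 36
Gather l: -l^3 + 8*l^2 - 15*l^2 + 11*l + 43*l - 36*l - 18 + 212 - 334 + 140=-l^3 - 7*l^2 + 18*l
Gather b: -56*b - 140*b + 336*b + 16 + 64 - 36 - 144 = 140*b - 100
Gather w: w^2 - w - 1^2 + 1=w^2 - w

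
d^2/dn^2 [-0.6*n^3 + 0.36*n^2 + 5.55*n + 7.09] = 0.72 - 3.6*n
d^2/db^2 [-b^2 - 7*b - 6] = -2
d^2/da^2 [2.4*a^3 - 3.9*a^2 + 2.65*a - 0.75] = 14.4*a - 7.8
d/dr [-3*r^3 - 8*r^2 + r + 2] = -9*r^2 - 16*r + 1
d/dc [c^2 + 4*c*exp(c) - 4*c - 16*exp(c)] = 4*c*exp(c) + 2*c - 12*exp(c) - 4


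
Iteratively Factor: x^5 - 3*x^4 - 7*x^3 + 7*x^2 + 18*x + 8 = (x + 1)*(x^4 - 4*x^3 - 3*x^2 + 10*x + 8) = (x - 2)*(x + 1)*(x^3 - 2*x^2 - 7*x - 4) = (x - 2)*(x + 1)^2*(x^2 - 3*x - 4) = (x - 4)*(x - 2)*(x + 1)^2*(x + 1)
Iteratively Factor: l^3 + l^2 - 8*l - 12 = (l + 2)*(l^2 - l - 6) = (l + 2)^2*(l - 3)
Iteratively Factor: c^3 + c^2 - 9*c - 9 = (c + 1)*(c^2 - 9) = (c + 1)*(c + 3)*(c - 3)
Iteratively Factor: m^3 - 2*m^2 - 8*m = (m - 4)*(m^2 + 2*m) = (m - 4)*(m + 2)*(m)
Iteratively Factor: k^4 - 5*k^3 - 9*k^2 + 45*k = (k - 5)*(k^3 - 9*k) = (k - 5)*(k - 3)*(k^2 + 3*k) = k*(k - 5)*(k - 3)*(k + 3)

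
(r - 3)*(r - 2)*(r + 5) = r^3 - 19*r + 30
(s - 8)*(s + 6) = s^2 - 2*s - 48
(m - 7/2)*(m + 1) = m^2 - 5*m/2 - 7/2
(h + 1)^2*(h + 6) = h^3 + 8*h^2 + 13*h + 6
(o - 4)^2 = o^2 - 8*o + 16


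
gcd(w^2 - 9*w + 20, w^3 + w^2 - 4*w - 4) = 1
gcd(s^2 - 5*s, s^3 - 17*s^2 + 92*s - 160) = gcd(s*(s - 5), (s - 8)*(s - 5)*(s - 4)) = s - 5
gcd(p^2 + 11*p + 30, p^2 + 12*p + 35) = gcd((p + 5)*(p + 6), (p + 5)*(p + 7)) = p + 5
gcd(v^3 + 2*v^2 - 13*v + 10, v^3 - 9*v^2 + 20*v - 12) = v^2 - 3*v + 2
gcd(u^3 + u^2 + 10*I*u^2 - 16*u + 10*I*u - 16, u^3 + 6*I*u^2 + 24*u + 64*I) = u^2 + 10*I*u - 16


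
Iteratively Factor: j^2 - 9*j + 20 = (j - 4)*(j - 5)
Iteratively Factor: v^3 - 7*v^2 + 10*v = (v - 2)*(v^2 - 5*v) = v*(v - 2)*(v - 5)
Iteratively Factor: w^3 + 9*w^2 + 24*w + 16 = (w + 4)*(w^2 + 5*w + 4) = (w + 4)^2*(w + 1)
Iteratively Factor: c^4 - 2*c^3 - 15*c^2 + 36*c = (c - 3)*(c^3 + c^2 - 12*c) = c*(c - 3)*(c^2 + c - 12) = c*(c - 3)*(c + 4)*(c - 3)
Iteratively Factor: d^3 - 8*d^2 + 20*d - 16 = (d - 4)*(d^2 - 4*d + 4) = (d - 4)*(d - 2)*(d - 2)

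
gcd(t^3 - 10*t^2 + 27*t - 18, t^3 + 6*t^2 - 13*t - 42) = t - 3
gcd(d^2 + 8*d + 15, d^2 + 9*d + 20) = d + 5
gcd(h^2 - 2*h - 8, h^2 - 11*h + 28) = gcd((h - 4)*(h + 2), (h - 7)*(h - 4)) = h - 4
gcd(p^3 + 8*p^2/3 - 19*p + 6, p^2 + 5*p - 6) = p + 6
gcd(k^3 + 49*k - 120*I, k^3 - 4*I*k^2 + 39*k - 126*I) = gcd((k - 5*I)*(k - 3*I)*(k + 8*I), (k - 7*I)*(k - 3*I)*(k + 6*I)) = k - 3*I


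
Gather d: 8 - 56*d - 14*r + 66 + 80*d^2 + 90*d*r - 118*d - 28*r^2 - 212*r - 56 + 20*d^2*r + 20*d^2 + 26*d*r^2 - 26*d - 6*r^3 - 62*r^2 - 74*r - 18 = d^2*(20*r + 100) + d*(26*r^2 + 90*r - 200) - 6*r^3 - 90*r^2 - 300*r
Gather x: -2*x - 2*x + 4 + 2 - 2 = 4 - 4*x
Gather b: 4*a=4*a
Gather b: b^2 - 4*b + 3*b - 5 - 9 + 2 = b^2 - b - 12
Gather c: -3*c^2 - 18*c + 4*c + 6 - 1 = -3*c^2 - 14*c + 5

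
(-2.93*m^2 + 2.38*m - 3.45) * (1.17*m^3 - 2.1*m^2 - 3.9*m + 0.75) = -3.4281*m^5 + 8.9376*m^4 + 2.3925*m^3 - 4.2345*m^2 + 15.24*m - 2.5875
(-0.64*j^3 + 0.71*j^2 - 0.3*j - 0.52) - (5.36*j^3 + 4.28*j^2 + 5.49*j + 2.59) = -6.0*j^3 - 3.57*j^2 - 5.79*j - 3.11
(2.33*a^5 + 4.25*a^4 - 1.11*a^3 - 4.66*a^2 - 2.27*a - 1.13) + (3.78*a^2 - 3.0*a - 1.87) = 2.33*a^5 + 4.25*a^4 - 1.11*a^3 - 0.88*a^2 - 5.27*a - 3.0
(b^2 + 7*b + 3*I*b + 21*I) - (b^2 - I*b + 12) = 7*b + 4*I*b - 12 + 21*I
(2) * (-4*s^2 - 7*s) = -8*s^2 - 14*s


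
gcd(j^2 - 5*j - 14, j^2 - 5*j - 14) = j^2 - 5*j - 14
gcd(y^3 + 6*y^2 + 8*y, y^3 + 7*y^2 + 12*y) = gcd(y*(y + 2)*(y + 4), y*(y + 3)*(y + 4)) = y^2 + 4*y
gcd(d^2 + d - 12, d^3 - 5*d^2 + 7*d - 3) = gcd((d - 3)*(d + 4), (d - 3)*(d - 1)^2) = d - 3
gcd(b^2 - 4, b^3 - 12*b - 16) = b + 2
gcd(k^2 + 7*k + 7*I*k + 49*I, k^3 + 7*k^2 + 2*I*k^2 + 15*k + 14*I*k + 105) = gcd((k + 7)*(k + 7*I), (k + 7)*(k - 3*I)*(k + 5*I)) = k + 7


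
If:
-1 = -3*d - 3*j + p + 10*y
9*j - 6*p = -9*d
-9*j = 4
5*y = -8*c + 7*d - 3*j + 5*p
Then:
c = 275*y/24 + 127/72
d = 20*y/3 + 10/9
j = -4/9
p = 10*y + 1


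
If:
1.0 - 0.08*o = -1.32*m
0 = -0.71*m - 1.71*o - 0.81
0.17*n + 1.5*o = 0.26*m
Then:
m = -0.77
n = 0.20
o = -0.16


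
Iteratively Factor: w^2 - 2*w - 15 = (w + 3)*(w - 5)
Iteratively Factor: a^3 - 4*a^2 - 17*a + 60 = (a - 3)*(a^2 - a - 20) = (a - 5)*(a - 3)*(a + 4)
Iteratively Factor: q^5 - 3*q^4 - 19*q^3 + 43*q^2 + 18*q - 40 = (q - 2)*(q^4 - q^3 - 21*q^2 + q + 20) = (q - 2)*(q + 1)*(q^3 - 2*q^2 - 19*q + 20) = (q - 2)*(q - 1)*(q + 1)*(q^2 - q - 20) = (q - 5)*(q - 2)*(q - 1)*(q + 1)*(q + 4)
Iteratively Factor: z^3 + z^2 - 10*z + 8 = (z - 1)*(z^2 + 2*z - 8) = (z - 2)*(z - 1)*(z + 4)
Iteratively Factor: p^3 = (p)*(p^2) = p^2*(p)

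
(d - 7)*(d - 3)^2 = d^3 - 13*d^2 + 51*d - 63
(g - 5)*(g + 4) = g^2 - g - 20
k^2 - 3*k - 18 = (k - 6)*(k + 3)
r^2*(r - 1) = r^3 - r^2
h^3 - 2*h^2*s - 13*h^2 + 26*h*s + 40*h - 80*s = (h - 8)*(h - 5)*(h - 2*s)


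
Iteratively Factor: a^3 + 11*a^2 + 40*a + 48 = (a + 4)*(a^2 + 7*a + 12) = (a + 4)^2*(a + 3)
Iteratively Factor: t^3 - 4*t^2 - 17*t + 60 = (t + 4)*(t^2 - 8*t + 15) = (t - 5)*(t + 4)*(t - 3)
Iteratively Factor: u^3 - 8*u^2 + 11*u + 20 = (u + 1)*(u^2 - 9*u + 20) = (u - 5)*(u + 1)*(u - 4)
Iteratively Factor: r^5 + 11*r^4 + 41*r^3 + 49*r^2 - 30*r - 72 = (r + 4)*(r^4 + 7*r^3 + 13*r^2 - 3*r - 18) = (r - 1)*(r + 4)*(r^3 + 8*r^2 + 21*r + 18) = (r - 1)*(r + 3)*(r + 4)*(r^2 + 5*r + 6) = (r - 1)*(r + 2)*(r + 3)*(r + 4)*(r + 3)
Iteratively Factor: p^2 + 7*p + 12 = (p + 4)*(p + 3)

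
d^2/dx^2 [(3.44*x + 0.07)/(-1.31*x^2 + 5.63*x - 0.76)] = (-(2.62*x - 5.63)*(3.44*x + 0.07)*(5.24*x - 11.26) + (27.0384*x - 38.551)*(1.31*x^2 - 5.63*x + 0.76))/(1.31*x^2 - 5.63*x + 0.76)^3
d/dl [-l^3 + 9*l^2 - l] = -3*l^2 + 18*l - 1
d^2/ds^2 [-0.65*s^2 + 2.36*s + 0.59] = -1.30000000000000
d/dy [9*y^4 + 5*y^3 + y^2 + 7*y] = 36*y^3 + 15*y^2 + 2*y + 7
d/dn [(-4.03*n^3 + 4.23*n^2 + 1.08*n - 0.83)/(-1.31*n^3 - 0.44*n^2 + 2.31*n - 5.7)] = (7.3145*n^4 - 15.789*n^3 + 75.8976*n^2 - 48.9524*n - 4.2387)/(1.7161*n^6 + 1.1528*n^5 - 5.8586*n^4 + 12.9012*n^3 + 10.3521*n^2 - 26.334*n + 32.49)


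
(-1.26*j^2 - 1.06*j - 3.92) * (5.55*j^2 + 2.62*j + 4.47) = -6.993*j^4 - 9.1842*j^3 - 30.1654*j^2 - 15.0086*j - 17.5224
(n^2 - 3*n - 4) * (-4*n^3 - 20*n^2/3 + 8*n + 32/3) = -4*n^5 + 16*n^4/3 + 44*n^3 + 40*n^2/3 - 64*n - 128/3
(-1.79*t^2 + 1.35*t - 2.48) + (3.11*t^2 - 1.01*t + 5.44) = 1.32*t^2 + 0.34*t + 2.96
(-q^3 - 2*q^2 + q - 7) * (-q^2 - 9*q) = q^5 + 11*q^4 + 17*q^3 - 2*q^2 + 63*q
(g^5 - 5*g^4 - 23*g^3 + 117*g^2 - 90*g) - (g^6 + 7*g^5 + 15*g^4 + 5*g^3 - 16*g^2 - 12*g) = -g^6 - 6*g^5 - 20*g^4 - 28*g^3 + 133*g^2 - 78*g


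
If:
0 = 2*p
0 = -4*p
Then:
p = 0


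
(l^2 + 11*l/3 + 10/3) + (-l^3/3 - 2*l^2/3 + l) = -l^3/3 + l^2/3 + 14*l/3 + 10/3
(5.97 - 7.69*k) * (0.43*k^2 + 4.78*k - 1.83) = -3.3067*k^3 - 34.1911*k^2 + 42.6093*k - 10.9251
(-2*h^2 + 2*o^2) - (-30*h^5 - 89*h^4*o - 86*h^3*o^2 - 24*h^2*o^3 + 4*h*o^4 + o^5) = 30*h^5 + 89*h^4*o + 86*h^3*o^2 + 24*h^2*o^3 - 2*h^2 - 4*h*o^4 - o^5 + 2*o^2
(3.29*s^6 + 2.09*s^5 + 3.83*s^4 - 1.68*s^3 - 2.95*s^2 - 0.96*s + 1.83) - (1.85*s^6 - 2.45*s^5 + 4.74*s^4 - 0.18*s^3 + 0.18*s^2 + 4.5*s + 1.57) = 1.44*s^6 + 4.54*s^5 - 0.91*s^4 - 1.5*s^3 - 3.13*s^2 - 5.46*s + 0.26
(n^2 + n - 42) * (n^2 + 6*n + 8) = n^4 + 7*n^3 - 28*n^2 - 244*n - 336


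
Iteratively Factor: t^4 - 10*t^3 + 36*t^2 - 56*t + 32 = (t - 2)*(t^3 - 8*t^2 + 20*t - 16) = (t - 4)*(t - 2)*(t^2 - 4*t + 4) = (t - 4)*(t - 2)^2*(t - 2)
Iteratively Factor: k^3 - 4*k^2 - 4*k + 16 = (k - 2)*(k^2 - 2*k - 8) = (k - 2)*(k + 2)*(k - 4)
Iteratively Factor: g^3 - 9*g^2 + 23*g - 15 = (g - 1)*(g^2 - 8*g + 15) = (g - 3)*(g - 1)*(g - 5)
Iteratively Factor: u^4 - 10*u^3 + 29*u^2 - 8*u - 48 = (u - 4)*(u^3 - 6*u^2 + 5*u + 12) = (u - 4)*(u + 1)*(u^2 - 7*u + 12) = (u - 4)^2*(u + 1)*(u - 3)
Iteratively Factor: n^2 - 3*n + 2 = (n - 1)*(n - 2)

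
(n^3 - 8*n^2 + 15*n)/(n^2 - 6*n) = (n^2 - 8*n + 15)/(n - 6)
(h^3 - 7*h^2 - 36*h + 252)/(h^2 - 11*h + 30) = (h^2 - h - 42)/(h - 5)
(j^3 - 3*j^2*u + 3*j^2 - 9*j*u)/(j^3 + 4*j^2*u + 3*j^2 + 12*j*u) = (j - 3*u)/(j + 4*u)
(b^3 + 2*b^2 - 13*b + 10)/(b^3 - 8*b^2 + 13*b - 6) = (b^2 + 3*b - 10)/(b^2 - 7*b + 6)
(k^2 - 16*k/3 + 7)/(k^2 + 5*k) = (k^2 - 16*k/3 + 7)/(k*(k + 5))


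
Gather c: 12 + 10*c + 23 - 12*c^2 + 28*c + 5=-12*c^2 + 38*c + 40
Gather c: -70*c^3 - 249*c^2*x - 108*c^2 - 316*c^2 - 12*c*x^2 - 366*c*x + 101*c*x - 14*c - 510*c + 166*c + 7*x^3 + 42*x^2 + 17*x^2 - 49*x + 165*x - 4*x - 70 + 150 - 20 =-70*c^3 + c^2*(-249*x - 424) + c*(-12*x^2 - 265*x - 358) + 7*x^3 + 59*x^2 + 112*x + 60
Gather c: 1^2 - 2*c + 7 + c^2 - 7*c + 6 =c^2 - 9*c + 14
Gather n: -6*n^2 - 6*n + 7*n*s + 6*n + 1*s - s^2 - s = -6*n^2 + 7*n*s - s^2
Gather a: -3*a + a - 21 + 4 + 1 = -2*a - 16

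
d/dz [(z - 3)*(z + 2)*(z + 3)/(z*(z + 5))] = (z^4 + 10*z^3 + 19*z^2 + 36*z + 90)/(z^2*(z^2 + 10*z + 25))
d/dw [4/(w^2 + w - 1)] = 4*(-2*w - 1)/(w^2 + w - 1)^2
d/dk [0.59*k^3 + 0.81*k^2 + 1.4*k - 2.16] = 1.77*k^2 + 1.62*k + 1.4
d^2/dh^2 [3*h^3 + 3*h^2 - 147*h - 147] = 18*h + 6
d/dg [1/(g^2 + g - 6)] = (-2*g - 1)/(g^2 + g - 6)^2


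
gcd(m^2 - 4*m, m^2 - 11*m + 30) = 1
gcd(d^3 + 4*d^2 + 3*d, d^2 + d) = d^2 + d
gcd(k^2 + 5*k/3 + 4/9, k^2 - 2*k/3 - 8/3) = k + 4/3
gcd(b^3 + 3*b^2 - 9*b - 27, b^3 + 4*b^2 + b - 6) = b + 3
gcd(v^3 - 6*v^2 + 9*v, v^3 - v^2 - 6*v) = v^2 - 3*v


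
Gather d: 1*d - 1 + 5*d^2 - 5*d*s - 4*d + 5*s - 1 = 5*d^2 + d*(-5*s - 3) + 5*s - 2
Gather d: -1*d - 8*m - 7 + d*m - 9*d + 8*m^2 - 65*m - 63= d*(m - 10) + 8*m^2 - 73*m - 70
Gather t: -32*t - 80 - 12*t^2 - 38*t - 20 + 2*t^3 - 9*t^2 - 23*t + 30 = 2*t^3 - 21*t^2 - 93*t - 70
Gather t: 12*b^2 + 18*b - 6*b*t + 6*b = 12*b^2 - 6*b*t + 24*b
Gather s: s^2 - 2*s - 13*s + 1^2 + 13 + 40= s^2 - 15*s + 54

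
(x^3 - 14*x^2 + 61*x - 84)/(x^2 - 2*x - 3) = (x^2 - 11*x + 28)/(x + 1)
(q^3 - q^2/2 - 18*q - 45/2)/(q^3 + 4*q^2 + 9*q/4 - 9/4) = 2*(q - 5)/(2*q - 1)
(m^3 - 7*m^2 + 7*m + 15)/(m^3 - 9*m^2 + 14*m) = (m^3 - 7*m^2 + 7*m + 15)/(m*(m^2 - 9*m + 14))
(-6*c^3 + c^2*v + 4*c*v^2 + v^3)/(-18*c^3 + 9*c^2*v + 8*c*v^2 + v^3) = (2*c + v)/(6*c + v)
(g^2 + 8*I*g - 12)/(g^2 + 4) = (g + 6*I)/(g - 2*I)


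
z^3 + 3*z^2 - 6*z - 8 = (z - 2)*(z + 1)*(z + 4)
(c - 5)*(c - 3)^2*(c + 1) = c^4 - 10*c^3 + 28*c^2 - 6*c - 45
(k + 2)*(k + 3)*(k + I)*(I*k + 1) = I*k^4 + 5*I*k^3 + 7*I*k^2 + 5*I*k + 6*I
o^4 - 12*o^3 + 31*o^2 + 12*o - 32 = (o - 8)*(o - 4)*(o - 1)*(o + 1)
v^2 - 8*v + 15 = (v - 5)*(v - 3)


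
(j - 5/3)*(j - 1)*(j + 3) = j^3 + j^2/3 - 19*j/3 + 5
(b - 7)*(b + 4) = b^2 - 3*b - 28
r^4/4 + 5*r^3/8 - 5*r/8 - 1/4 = (r/4 + 1/2)*(r - 1)*(r + 1/2)*(r + 1)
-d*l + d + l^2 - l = (-d + l)*(l - 1)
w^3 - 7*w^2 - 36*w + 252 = (w - 7)*(w - 6)*(w + 6)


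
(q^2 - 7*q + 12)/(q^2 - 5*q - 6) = (-q^2 + 7*q - 12)/(-q^2 + 5*q + 6)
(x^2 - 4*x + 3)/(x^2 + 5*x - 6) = (x - 3)/(x + 6)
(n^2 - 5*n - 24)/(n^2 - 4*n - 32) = (n + 3)/(n + 4)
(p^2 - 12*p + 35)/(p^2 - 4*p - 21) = (p - 5)/(p + 3)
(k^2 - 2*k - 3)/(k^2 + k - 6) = (k^2 - 2*k - 3)/(k^2 + k - 6)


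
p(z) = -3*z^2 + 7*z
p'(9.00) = -47.00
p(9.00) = -180.00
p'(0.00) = 7.00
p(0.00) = 0.00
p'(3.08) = -11.48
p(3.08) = -6.90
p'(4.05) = -17.30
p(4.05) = -20.86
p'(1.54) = -2.24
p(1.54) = 3.67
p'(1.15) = 0.10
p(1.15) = 4.08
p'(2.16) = -5.96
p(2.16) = 1.12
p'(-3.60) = 28.60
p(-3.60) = -64.08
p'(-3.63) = 28.78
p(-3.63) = -64.94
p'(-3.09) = 25.54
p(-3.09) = -50.27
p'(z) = 7 - 6*z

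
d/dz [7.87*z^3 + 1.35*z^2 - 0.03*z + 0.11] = 23.61*z^2 + 2.7*z - 0.03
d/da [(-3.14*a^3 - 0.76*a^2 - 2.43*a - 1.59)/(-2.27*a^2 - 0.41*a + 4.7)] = (7.1278*a^4 + 2.5748*a^3 - 49.4785*a^2 - 14.3626*a - 12.0729)/(5.1529*a^4 + 1.8614*a^3 - 21.1699*a^2 - 3.854*a + 22.09)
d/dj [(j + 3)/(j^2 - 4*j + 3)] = (j^2 - 4*j - 2*(j - 2)*(j + 3) + 3)/(j^2 - 4*j + 3)^2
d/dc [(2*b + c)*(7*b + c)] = 9*b + 2*c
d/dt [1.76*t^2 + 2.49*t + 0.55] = 3.52*t + 2.49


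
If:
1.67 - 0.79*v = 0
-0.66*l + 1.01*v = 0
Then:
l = 3.23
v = 2.11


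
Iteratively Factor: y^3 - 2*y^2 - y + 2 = (y + 1)*(y^2 - 3*y + 2) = (y - 2)*(y + 1)*(y - 1)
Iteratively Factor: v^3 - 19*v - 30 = (v - 5)*(v^2 + 5*v + 6) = (v - 5)*(v + 3)*(v + 2)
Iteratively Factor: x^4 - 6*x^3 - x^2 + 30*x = (x - 3)*(x^3 - 3*x^2 - 10*x) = x*(x - 3)*(x^2 - 3*x - 10) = x*(x - 3)*(x + 2)*(x - 5)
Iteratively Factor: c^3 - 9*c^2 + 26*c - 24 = (c - 3)*(c^2 - 6*c + 8) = (c - 3)*(c - 2)*(c - 4)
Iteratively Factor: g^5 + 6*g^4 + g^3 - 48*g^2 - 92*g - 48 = (g - 3)*(g^4 + 9*g^3 + 28*g^2 + 36*g + 16) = (g - 3)*(g + 2)*(g^3 + 7*g^2 + 14*g + 8) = (g - 3)*(g + 2)^2*(g^2 + 5*g + 4) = (g - 3)*(g + 2)^2*(g + 4)*(g + 1)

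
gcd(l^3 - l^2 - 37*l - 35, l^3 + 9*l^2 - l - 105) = l + 5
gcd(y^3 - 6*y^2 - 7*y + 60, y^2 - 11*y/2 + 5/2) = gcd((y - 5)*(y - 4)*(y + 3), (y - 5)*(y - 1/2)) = y - 5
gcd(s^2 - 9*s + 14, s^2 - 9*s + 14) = s^2 - 9*s + 14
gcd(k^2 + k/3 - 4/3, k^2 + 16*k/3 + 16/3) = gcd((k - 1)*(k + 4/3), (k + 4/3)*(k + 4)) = k + 4/3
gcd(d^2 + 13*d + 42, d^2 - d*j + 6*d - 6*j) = d + 6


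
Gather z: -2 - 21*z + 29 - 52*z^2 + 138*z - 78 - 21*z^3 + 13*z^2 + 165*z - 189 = -21*z^3 - 39*z^2 + 282*z - 240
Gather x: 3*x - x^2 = -x^2 + 3*x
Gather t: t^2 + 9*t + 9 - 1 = t^2 + 9*t + 8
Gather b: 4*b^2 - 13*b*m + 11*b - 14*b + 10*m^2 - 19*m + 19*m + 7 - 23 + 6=4*b^2 + b*(-13*m - 3) + 10*m^2 - 10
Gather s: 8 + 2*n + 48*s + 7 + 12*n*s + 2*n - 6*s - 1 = 4*n + s*(12*n + 42) + 14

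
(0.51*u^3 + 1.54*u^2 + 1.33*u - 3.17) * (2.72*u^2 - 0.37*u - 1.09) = 1.3872*u^5 + 4.0001*u^4 + 2.4919*u^3 - 10.7931*u^2 - 0.2768*u + 3.4553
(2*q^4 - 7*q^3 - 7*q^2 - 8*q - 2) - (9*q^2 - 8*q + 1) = 2*q^4 - 7*q^3 - 16*q^2 - 3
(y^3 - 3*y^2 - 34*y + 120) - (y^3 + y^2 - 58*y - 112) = -4*y^2 + 24*y + 232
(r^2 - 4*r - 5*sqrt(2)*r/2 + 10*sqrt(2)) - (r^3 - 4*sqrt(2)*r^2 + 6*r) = -r^3 + r^2 + 4*sqrt(2)*r^2 - 10*r - 5*sqrt(2)*r/2 + 10*sqrt(2)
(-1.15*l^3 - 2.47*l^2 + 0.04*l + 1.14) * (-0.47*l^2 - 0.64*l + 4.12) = 0.5405*l^5 + 1.8969*l^4 - 3.176*l^3 - 10.7378*l^2 - 0.5648*l + 4.6968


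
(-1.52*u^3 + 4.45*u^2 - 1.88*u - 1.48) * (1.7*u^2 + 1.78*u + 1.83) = -2.584*u^5 + 4.8594*u^4 + 1.9434*u^3 + 2.2811*u^2 - 6.0748*u - 2.7084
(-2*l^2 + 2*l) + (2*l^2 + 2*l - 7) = 4*l - 7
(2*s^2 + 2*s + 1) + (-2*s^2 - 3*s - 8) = -s - 7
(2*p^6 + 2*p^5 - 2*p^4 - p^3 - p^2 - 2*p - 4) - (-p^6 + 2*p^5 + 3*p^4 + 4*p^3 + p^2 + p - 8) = 3*p^6 - 5*p^4 - 5*p^3 - 2*p^2 - 3*p + 4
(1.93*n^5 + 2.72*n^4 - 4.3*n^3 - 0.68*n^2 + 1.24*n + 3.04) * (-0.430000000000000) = -0.8299*n^5 - 1.1696*n^4 + 1.849*n^3 + 0.2924*n^2 - 0.5332*n - 1.3072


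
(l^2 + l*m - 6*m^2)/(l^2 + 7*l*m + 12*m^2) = (l - 2*m)/(l + 4*m)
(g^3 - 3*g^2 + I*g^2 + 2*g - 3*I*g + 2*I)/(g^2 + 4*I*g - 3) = (g^2 - 3*g + 2)/(g + 3*I)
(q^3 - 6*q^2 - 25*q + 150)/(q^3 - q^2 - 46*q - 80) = (q^2 - 11*q + 30)/(q^2 - 6*q - 16)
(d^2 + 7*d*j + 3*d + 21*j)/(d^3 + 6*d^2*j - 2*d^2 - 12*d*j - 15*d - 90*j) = (d + 7*j)/(d^2 + 6*d*j - 5*d - 30*j)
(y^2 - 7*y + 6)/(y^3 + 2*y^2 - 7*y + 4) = (y - 6)/(y^2 + 3*y - 4)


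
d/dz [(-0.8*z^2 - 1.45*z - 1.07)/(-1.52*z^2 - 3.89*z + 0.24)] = (0.908000000000001*z^2 - 3.6368*z - 4.5103)/(2.3104*z^4 + 11.8256*z^3 + 14.4025*z^2 - 1.8672*z + 0.0576)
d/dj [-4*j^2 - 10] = -8*j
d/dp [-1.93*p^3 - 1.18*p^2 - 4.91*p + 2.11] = -5.79*p^2 - 2.36*p - 4.91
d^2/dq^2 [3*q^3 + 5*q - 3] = 18*q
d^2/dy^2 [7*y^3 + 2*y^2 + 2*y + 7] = 42*y + 4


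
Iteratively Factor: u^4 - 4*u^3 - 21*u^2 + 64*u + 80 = (u - 5)*(u^3 + u^2 - 16*u - 16) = (u - 5)*(u + 1)*(u^2 - 16) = (u - 5)*(u + 1)*(u + 4)*(u - 4)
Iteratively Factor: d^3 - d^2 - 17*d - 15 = (d + 3)*(d^2 - 4*d - 5) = (d + 1)*(d + 3)*(d - 5)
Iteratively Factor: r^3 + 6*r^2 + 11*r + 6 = (r + 3)*(r^2 + 3*r + 2) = (r + 2)*(r + 3)*(r + 1)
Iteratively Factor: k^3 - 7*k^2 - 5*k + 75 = (k - 5)*(k^2 - 2*k - 15) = (k - 5)^2*(k + 3)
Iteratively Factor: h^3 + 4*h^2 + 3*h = (h + 1)*(h^2 + 3*h) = (h + 1)*(h + 3)*(h)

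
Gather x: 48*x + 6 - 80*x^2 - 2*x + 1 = -80*x^2 + 46*x + 7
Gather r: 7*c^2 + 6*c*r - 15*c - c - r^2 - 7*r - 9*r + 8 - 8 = 7*c^2 - 16*c - r^2 + r*(6*c - 16)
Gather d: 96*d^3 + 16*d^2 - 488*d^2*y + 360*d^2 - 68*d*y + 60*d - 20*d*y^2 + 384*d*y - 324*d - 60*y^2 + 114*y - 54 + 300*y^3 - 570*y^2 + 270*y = 96*d^3 + d^2*(376 - 488*y) + d*(-20*y^2 + 316*y - 264) + 300*y^3 - 630*y^2 + 384*y - 54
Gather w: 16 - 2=14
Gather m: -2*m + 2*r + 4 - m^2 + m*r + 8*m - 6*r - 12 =-m^2 + m*(r + 6) - 4*r - 8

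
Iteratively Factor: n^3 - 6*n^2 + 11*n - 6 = (n - 3)*(n^2 - 3*n + 2) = (n - 3)*(n - 1)*(n - 2)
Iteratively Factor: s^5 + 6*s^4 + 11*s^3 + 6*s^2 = (s + 2)*(s^4 + 4*s^3 + 3*s^2) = s*(s + 2)*(s^3 + 4*s^2 + 3*s) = s*(s + 2)*(s + 3)*(s^2 + s) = s*(s + 1)*(s + 2)*(s + 3)*(s)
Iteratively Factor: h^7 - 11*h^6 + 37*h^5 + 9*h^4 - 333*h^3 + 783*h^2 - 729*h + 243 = (h - 3)*(h^6 - 8*h^5 + 13*h^4 + 48*h^3 - 189*h^2 + 216*h - 81) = (h - 3)^2*(h^5 - 5*h^4 - 2*h^3 + 42*h^2 - 63*h + 27) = (h - 3)^2*(h - 1)*(h^4 - 4*h^3 - 6*h^2 + 36*h - 27) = (h - 3)^2*(h - 1)*(h + 3)*(h^3 - 7*h^2 + 15*h - 9) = (h - 3)^3*(h - 1)*(h + 3)*(h^2 - 4*h + 3) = (h - 3)^4*(h - 1)*(h + 3)*(h - 1)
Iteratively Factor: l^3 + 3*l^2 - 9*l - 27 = (l - 3)*(l^2 + 6*l + 9) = (l - 3)*(l + 3)*(l + 3)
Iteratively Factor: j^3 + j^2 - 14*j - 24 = (j + 2)*(j^2 - j - 12) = (j + 2)*(j + 3)*(j - 4)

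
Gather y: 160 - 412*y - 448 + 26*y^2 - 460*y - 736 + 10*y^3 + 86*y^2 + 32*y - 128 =10*y^3 + 112*y^2 - 840*y - 1152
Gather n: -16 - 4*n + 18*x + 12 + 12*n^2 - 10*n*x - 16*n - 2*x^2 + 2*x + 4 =12*n^2 + n*(-10*x - 20) - 2*x^2 + 20*x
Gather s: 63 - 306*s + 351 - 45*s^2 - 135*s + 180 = -45*s^2 - 441*s + 594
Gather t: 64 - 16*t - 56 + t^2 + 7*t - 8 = t^2 - 9*t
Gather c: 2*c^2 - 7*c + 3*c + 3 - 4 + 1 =2*c^2 - 4*c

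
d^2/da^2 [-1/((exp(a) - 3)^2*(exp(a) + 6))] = 9*(-exp(3*a) - 6*exp(2*a) - 21*exp(a) - 18)*exp(a)/(exp(7*a) + 6*exp(6*a) - 54*exp(5*a) - 216*exp(4*a) + 1377*exp(3*a) + 1458*exp(2*a) - 14580*exp(a) + 17496)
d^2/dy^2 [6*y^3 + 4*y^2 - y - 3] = 36*y + 8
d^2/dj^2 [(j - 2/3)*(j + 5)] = 2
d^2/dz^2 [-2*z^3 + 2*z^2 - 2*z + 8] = 4 - 12*z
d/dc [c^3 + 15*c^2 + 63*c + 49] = 3*c^2 + 30*c + 63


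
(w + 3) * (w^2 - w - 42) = w^3 + 2*w^2 - 45*w - 126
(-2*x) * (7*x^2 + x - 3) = -14*x^3 - 2*x^2 + 6*x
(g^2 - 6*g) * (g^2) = g^4 - 6*g^3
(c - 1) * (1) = c - 1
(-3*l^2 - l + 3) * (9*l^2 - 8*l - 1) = -27*l^4 + 15*l^3 + 38*l^2 - 23*l - 3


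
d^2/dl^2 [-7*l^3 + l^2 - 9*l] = 2 - 42*l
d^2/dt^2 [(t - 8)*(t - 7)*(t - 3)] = 6*t - 36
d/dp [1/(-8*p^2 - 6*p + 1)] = 2*(8*p + 3)/(8*p^2 + 6*p - 1)^2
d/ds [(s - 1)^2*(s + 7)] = (s - 1)*(3*s + 13)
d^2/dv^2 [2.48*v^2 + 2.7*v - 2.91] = 4.96000000000000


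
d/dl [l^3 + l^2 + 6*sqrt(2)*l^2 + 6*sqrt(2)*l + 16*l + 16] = 3*l^2 + 2*l + 12*sqrt(2)*l + 6*sqrt(2) + 16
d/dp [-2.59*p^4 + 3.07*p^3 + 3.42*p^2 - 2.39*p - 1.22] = -10.36*p^3 + 9.21*p^2 + 6.84*p - 2.39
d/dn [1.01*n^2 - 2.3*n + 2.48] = 2.02*n - 2.3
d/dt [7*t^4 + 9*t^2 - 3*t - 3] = 28*t^3 + 18*t - 3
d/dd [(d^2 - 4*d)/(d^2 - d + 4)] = (3*d^2 + 8*d - 16)/(d^4 - 2*d^3 + 9*d^2 - 8*d + 16)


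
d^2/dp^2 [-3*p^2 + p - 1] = -6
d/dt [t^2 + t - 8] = 2*t + 1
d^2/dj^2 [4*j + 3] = 0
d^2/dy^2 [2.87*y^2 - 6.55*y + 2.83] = 5.74000000000000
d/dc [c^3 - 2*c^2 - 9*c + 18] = 3*c^2 - 4*c - 9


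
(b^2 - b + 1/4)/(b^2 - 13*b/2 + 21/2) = (4*b^2 - 4*b + 1)/(2*(2*b^2 - 13*b + 21))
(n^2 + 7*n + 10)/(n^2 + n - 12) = (n^2 + 7*n + 10)/(n^2 + n - 12)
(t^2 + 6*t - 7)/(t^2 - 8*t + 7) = (t + 7)/(t - 7)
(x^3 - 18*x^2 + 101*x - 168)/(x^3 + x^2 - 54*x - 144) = (x^2 - 10*x + 21)/(x^2 + 9*x + 18)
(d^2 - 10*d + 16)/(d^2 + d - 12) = (d^2 - 10*d + 16)/(d^2 + d - 12)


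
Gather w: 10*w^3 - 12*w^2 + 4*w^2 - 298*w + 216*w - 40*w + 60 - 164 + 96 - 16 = 10*w^3 - 8*w^2 - 122*w - 24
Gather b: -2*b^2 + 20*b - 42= -2*b^2 + 20*b - 42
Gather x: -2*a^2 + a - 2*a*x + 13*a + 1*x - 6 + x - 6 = -2*a^2 + 14*a + x*(2 - 2*a) - 12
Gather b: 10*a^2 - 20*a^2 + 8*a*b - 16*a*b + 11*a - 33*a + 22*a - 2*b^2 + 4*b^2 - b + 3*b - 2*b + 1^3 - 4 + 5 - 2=-10*a^2 - 8*a*b + 2*b^2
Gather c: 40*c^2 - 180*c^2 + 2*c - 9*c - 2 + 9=-140*c^2 - 7*c + 7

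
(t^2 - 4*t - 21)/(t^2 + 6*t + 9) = (t - 7)/(t + 3)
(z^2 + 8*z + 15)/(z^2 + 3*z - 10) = (z + 3)/(z - 2)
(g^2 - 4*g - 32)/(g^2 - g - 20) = (g - 8)/(g - 5)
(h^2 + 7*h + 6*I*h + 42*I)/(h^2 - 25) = (h^2 + h*(7 + 6*I) + 42*I)/(h^2 - 25)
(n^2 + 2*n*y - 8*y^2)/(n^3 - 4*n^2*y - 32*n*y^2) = (-n + 2*y)/(n*(-n + 8*y))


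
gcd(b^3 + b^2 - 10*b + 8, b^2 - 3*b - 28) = b + 4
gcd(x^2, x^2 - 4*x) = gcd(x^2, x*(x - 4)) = x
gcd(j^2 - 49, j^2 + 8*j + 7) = j + 7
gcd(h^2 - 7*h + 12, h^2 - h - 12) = h - 4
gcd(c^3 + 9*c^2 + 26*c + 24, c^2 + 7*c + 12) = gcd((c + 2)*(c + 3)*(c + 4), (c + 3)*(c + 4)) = c^2 + 7*c + 12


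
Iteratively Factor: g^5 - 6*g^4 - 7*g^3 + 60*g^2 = (g - 4)*(g^4 - 2*g^3 - 15*g^2) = g*(g - 4)*(g^3 - 2*g^2 - 15*g) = g*(g - 5)*(g - 4)*(g^2 + 3*g) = g*(g - 5)*(g - 4)*(g + 3)*(g)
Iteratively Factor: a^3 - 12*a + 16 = (a + 4)*(a^2 - 4*a + 4) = (a - 2)*(a + 4)*(a - 2)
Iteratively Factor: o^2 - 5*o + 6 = (o - 2)*(o - 3)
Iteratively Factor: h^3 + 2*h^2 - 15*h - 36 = (h - 4)*(h^2 + 6*h + 9) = (h - 4)*(h + 3)*(h + 3)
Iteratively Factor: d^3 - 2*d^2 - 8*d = (d + 2)*(d^2 - 4*d) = d*(d + 2)*(d - 4)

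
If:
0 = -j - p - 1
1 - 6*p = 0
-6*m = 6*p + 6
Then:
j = -7/6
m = -7/6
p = 1/6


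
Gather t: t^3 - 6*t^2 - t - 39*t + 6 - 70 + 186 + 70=t^3 - 6*t^2 - 40*t + 192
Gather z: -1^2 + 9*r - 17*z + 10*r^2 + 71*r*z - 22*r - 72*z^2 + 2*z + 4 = 10*r^2 - 13*r - 72*z^2 + z*(71*r - 15) + 3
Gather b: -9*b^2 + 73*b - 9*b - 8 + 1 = -9*b^2 + 64*b - 7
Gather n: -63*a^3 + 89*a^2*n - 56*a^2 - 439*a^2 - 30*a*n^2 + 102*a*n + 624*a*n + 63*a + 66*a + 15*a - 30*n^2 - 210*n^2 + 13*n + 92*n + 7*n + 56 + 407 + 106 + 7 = -63*a^3 - 495*a^2 + 144*a + n^2*(-30*a - 240) + n*(89*a^2 + 726*a + 112) + 576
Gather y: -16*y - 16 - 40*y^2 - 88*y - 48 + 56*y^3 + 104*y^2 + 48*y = 56*y^3 + 64*y^2 - 56*y - 64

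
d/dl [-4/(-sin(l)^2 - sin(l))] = -(8/tan(l) + 4*cos(l)/sin(l)^2)/(sin(l) + 1)^2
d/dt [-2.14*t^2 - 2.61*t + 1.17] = -4.28*t - 2.61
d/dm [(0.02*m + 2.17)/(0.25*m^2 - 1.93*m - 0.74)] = (-0.005*m^2 - 1.085*m + 4.1733)/(0.0625*m^4 - 0.965*m^3 + 3.3549*m^2 + 2.8564*m + 0.5476)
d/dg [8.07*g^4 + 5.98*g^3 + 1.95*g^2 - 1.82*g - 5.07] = 32.28*g^3 + 17.94*g^2 + 3.9*g - 1.82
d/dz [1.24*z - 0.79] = 1.24000000000000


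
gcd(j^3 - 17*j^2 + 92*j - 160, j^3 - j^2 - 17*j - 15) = j - 5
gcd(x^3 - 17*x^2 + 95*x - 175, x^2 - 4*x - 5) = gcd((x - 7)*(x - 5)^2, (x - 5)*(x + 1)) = x - 5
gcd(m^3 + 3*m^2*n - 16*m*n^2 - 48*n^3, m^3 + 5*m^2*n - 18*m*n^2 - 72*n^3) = m^2 - m*n - 12*n^2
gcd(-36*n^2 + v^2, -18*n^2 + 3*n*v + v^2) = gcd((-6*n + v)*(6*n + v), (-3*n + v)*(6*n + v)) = 6*n + v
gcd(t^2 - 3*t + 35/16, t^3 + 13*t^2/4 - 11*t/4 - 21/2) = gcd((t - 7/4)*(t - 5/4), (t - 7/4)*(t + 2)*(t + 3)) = t - 7/4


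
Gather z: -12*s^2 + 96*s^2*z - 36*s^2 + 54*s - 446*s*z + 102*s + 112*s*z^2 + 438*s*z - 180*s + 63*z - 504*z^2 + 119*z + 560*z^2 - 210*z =-48*s^2 - 24*s + z^2*(112*s + 56) + z*(96*s^2 - 8*s - 28)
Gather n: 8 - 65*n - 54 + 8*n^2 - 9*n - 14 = 8*n^2 - 74*n - 60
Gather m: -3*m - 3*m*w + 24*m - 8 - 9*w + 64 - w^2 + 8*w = m*(21 - 3*w) - w^2 - w + 56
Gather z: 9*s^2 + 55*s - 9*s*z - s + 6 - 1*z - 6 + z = 9*s^2 - 9*s*z + 54*s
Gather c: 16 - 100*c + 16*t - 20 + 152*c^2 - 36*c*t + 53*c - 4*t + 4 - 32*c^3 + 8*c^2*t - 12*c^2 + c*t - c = -32*c^3 + c^2*(8*t + 140) + c*(-35*t - 48) + 12*t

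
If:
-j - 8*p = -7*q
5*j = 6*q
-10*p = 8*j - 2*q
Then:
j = 0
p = 0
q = 0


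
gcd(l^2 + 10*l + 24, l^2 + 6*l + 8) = l + 4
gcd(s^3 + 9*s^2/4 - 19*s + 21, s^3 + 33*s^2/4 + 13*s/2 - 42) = s^2 + 17*s/4 - 21/2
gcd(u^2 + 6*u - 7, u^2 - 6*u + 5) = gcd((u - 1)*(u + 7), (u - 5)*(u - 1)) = u - 1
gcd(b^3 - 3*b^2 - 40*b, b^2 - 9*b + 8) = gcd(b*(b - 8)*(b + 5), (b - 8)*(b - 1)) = b - 8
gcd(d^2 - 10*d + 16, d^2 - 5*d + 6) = d - 2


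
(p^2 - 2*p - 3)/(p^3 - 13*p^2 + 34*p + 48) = (p - 3)/(p^2 - 14*p + 48)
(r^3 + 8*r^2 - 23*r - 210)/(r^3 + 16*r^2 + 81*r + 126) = (r - 5)/(r + 3)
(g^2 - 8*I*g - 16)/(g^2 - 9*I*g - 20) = (g - 4*I)/(g - 5*I)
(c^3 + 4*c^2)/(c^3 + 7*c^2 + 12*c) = c/(c + 3)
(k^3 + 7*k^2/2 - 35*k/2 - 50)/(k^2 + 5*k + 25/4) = 2*(k^2 + k - 20)/(2*k + 5)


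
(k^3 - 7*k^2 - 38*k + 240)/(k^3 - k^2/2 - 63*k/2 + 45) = 2*(k - 8)/(2*k - 3)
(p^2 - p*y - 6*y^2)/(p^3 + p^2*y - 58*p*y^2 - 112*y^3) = (-p + 3*y)/(-p^2 + p*y + 56*y^2)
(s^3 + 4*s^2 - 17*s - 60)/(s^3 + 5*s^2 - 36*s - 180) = (s^2 - s - 12)/(s^2 - 36)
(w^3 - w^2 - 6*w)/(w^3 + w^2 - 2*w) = (w - 3)/(w - 1)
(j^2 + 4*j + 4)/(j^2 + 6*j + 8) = (j + 2)/(j + 4)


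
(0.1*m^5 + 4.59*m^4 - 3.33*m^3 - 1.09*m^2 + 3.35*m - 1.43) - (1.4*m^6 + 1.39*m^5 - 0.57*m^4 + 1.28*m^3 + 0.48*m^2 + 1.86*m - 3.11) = -1.4*m^6 - 1.29*m^5 + 5.16*m^4 - 4.61*m^3 - 1.57*m^2 + 1.49*m + 1.68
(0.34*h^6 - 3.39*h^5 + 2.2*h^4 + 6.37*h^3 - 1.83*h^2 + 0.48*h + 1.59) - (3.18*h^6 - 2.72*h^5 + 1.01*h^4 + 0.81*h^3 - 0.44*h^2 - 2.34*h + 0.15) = -2.84*h^6 - 0.67*h^5 + 1.19*h^4 + 5.56*h^3 - 1.39*h^2 + 2.82*h + 1.44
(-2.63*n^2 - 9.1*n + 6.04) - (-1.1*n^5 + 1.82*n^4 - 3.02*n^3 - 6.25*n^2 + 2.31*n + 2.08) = 1.1*n^5 - 1.82*n^4 + 3.02*n^3 + 3.62*n^2 - 11.41*n + 3.96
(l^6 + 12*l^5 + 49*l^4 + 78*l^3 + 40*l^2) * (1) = l^6 + 12*l^5 + 49*l^4 + 78*l^3 + 40*l^2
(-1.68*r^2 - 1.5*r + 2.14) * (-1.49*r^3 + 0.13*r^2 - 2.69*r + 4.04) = 2.5032*r^5 + 2.0166*r^4 + 1.1356*r^3 - 2.474*r^2 - 11.8166*r + 8.6456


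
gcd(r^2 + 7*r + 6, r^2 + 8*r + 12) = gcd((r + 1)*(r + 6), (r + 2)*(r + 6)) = r + 6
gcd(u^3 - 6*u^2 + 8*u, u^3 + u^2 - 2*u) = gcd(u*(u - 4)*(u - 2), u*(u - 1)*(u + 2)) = u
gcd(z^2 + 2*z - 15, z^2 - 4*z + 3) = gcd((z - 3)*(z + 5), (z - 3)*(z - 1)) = z - 3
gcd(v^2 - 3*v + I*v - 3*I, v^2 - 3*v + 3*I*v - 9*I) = v - 3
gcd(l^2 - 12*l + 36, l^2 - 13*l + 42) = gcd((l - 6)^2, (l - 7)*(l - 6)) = l - 6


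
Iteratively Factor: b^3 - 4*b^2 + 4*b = (b)*(b^2 - 4*b + 4) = b*(b - 2)*(b - 2)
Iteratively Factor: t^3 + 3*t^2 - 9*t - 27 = (t + 3)*(t^2 - 9) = (t + 3)^2*(t - 3)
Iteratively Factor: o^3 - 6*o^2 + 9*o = (o - 3)*(o^2 - 3*o) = o*(o - 3)*(o - 3)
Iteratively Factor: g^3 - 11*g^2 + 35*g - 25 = (g - 1)*(g^2 - 10*g + 25) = (g - 5)*(g - 1)*(g - 5)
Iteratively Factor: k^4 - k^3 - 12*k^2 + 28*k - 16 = (k - 2)*(k^3 + k^2 - 10*k + 8) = (k - 2)^2*(k^2 + 3*k - 4) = (k - 2)^2*(k + 4)*(k - 1)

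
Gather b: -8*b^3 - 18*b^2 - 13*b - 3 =-8*b^3 - 18*b^2 - 13*b - 3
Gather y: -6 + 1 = -5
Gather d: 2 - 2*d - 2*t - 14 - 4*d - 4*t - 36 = -6*d - 6*t - 48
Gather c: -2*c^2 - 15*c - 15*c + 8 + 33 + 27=-2*c^2 - 30*c + 68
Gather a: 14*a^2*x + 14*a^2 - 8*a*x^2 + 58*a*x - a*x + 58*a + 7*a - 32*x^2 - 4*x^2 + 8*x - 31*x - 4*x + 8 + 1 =a^2*(14*x + 14) + a*(-8*x^2 + 57*x + 65) - 36*x^2 - 27*x + 9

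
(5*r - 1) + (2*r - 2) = 7*r - 3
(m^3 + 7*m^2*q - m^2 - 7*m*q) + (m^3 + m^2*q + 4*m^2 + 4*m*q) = 2*m^3 + 8*m^2*q + 3*m^2 - 3*m*q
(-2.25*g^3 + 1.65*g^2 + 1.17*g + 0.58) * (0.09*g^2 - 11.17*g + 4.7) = -0.2025*g^5 + 25.281*g^4 - 28.9002*g^3 - 5.2617*g^2 - 0.9796*g + 2.726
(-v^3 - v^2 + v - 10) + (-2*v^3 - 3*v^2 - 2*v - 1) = -3*v^3 - 4*v^2 - v - 11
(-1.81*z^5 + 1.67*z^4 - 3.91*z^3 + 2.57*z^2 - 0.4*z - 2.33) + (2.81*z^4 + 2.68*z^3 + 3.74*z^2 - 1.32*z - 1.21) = -1.81*z^5 + 4.48*z^4 - 1.23*z^3 + 6.31*z^2 - 1.72*z - 3.54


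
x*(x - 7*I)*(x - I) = x^3 - 8*I*x^2 - 7*x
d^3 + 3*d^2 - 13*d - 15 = (d - 3)*(d + 1)*(d + 5)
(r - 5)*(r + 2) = r^2 - 3*r - 10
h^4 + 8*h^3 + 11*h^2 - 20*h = h*(h - 1)*(h + 4)*(h + 5)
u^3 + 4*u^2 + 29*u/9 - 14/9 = (u - 1/3)*(u + 2)*(u + 7/3)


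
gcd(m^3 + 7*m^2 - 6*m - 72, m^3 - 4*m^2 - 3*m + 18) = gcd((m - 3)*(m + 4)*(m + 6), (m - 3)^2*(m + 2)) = m - 3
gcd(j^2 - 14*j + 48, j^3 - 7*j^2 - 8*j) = j - 8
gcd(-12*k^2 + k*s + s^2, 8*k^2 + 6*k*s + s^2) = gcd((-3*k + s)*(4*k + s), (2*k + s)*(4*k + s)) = 4*k + s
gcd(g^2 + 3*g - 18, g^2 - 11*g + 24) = g - 3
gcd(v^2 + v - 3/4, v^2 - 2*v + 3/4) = v - 1/2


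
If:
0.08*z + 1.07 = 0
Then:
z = -13.38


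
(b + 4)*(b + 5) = b^2 + 9*b + 20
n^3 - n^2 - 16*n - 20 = (n - 5)*(n + 2)^2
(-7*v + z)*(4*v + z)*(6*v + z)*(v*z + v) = -168*v^4*z - 168*v^4 - 46*v^3*z^2 - 46*v^3*z + 3*v^2*z^3 + 3*v^2*z^2 + v*z^4 + v*z^3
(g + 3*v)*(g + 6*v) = g^2 + 9*g*v + 18*v^2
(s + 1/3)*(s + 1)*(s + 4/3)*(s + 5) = s^4 + 23*s^3/3 + 139*s^2/9 + 11*s + 20/9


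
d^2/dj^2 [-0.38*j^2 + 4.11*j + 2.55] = -0.760000000000000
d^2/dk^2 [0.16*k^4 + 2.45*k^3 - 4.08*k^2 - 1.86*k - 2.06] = 1.92*k^2 + 14.7*k - 8.16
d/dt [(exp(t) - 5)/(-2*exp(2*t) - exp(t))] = (2*exp(2*t) - 20*exp(t) - 5)*exp(-t)/(4*exp(2*t) + 4*exp(t) + 1)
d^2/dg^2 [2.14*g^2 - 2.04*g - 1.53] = 4.28000000000000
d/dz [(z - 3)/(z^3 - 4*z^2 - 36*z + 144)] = (z^3 - 4*z^2 - 36*z + (z - 3)*(-3*z^2 + 8*z + 36) + 144)/(z^3 - 4*z^2 - 36*z + 144)^2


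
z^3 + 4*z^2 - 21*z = z*(z - 3)*(z + 7)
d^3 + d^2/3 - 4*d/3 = d*(d - 1)*(d + 4/3)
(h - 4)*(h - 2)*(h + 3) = h^3 - 3*h^2 - 10*h + 24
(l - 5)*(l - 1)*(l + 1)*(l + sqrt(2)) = l^4 - 5*l^3 + sqrt(2)*l^3 - 5*sqrt(2)*l^2 - l^2 - sqrt(2)*l + 5*l + 5*sqrt(2)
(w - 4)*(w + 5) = w^2 + w - 20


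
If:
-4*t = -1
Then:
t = 1/4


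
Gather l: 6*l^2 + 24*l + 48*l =6*l^2 + 72*l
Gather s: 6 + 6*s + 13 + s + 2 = 7*s + 21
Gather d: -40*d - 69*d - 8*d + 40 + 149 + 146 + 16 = 351 - 117*d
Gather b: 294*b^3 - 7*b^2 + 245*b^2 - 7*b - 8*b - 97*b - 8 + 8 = 294*b^3 + 238*b^2 - 112*b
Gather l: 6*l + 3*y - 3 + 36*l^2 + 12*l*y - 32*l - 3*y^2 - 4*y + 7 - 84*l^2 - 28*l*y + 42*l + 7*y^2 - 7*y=-48*l^2 + l*(16 - 16*y) + 4*y^2 - 8*y + 4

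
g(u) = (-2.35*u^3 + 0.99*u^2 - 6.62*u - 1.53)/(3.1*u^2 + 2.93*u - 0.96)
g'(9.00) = -0.72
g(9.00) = -6.13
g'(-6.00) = -0.63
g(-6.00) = 6.25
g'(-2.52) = 0.86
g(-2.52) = 5.21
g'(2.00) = -0.27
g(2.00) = -1.71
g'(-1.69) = 10.55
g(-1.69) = 8.10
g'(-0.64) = 8.46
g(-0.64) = -2.38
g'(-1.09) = 207.67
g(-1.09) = -21.05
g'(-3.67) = -0.28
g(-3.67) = 5.07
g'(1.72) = -0.12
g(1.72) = -1.66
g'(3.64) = -0.58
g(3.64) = -2.48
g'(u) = (-6.2*u - 2.93)*(-2.35*u^3 + 0.99*u^2 - 6.62*u - 1.53)/(3.1*u^2 + 2.93*u - 0.96)^2 + (-7.05*u^2 + 1.98*u - 6.62)/(3.1*u^2 + 2.93*u - 0.96)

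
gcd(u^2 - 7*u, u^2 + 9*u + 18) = 1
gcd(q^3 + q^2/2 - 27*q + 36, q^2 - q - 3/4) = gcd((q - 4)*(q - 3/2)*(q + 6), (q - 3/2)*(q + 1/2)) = q - 3/2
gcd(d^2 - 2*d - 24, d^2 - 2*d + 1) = 1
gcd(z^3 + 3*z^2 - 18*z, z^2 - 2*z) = z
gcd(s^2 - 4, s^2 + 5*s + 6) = s + 2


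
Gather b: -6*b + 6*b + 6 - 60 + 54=0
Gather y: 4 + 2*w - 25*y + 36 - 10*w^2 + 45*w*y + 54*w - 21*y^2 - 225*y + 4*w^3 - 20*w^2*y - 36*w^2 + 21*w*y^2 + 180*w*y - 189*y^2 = 4*w^3 - 46*w^2 + 56*w + y^2*(21*w - 210) + y*(-20*w^2 + 225*w - 250) + 40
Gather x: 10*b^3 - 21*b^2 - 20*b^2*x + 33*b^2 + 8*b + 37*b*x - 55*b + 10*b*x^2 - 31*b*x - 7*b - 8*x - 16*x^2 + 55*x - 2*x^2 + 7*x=10*b^3 + 12*b^2 - 54*b + x^2*(10*b - 18) + x*(-20*b^2 + 6*b + 54)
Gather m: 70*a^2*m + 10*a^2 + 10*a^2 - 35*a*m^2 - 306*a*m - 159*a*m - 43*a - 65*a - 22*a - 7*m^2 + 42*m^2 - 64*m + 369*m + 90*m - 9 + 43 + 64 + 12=20*a^2 - 130*a + m^2*(35 - 35*a) + m*(70*a^2 - 465*a + 395) + 110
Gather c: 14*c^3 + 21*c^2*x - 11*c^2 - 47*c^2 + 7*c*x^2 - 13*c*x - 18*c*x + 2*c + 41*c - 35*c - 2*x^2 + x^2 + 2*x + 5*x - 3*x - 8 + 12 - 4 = 14*c^3 + c^2*(21*x - 58) + c*(7*x^2 - 31*x + 8) - x^2 + 4*x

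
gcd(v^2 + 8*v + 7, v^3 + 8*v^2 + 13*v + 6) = v + 1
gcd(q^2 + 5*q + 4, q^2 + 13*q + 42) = 1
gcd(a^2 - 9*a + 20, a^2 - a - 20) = a - 5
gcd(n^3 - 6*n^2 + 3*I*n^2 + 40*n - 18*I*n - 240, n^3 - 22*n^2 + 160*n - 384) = n - 6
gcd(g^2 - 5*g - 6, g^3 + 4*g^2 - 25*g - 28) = g + 1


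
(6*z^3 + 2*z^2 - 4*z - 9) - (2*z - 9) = 6*z^3 + 2*z^2 - 6*z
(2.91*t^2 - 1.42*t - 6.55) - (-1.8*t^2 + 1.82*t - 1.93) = 4.71*t^2 - 3.24*t - 4.62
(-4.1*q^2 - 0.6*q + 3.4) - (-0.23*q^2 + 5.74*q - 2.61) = -3.87*q^2 - 6.34*q + 6.01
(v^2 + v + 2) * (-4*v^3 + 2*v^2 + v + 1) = -4*v^5 - 2*v^4 - 5*v^3 + 6*v^2 + 3*v + 2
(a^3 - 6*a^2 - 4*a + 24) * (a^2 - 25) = a^5 - 6*a^4 - 29*a^3 + 174*a^2 + 100*a - 600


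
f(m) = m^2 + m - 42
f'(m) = 2*m + 1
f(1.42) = -38.56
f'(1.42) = 3.84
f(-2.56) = -38.01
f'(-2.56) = -4.12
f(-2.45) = -38.45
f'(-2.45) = -3.90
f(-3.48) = -33.37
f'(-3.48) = -5.96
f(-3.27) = -34.58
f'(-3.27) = -5.54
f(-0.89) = -42.10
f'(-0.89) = -0.78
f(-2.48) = -38.33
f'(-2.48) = -3.96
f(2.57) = -32.83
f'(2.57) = 6.14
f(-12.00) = 90.00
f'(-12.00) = -23.00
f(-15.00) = 168.00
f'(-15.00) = -29.00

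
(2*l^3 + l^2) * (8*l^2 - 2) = 16*l^5 + 8*l^4 - 4*l^3 - 2*l^2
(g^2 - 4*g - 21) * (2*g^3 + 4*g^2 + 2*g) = 2*g^5 - 4*g^4 - 56*g^3 - 92*g^2 - 42*g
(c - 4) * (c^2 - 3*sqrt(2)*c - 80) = c^3 - 3*sqrt(2)*c^2 - 4*c^2 - 80*c + 12*sqrt(2)*c + 320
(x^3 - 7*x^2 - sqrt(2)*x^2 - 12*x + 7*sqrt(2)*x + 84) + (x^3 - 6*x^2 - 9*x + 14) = 2*x^3 - 13*x^2 - sqrt(2)*x^2 - 21*x + 7*sqrt(2)*x + 98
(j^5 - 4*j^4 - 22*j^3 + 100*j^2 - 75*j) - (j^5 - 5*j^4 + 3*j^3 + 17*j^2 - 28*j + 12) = j^4 - 25*j^3 + 83*j^2 - 47*j - 12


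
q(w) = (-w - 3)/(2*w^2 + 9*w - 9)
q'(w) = (-4*w - 9)*(-w - 3)/(2*w^2 + 9*w - 9)^2 - 1/(2*w^2 + 9*w - 9)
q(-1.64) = 0.07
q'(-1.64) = 0.06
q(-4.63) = -0.21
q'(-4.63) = 0.38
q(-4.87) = -0.35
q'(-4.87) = 0.86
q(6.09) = -0.08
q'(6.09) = 0.01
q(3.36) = -0.15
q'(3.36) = 0.05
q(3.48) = -0.14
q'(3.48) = 0.05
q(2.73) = -0.19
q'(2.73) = 0.09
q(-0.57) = 0.18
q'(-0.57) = 0.16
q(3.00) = -0.17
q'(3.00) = 0.07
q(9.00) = -0.05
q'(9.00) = 0.01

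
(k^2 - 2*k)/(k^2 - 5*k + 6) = k/(k - 3)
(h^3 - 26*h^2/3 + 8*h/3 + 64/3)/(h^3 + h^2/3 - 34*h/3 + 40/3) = (3*h^2 - 20*h - 32)/(3*h^2 + 7*h - 20)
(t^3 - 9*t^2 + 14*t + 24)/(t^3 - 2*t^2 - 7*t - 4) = (t - 6)/(t + 1)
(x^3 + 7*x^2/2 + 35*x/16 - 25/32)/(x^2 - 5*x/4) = (32*x^3 + 112*x^2 + 70*x - 25)/(8*x*(4*x - 5))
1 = 1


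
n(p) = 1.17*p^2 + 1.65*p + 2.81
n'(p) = 2.34*p + 1.65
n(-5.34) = 27.36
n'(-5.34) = -10.85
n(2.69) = 15.71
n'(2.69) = 7.94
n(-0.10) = 2.66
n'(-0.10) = 1.42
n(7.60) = 82.93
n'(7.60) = 19.43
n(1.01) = 5.67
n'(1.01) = 4.01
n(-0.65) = 2.23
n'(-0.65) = 0.13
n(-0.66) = 2.23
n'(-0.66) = 0.11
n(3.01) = 18.38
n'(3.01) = 8.69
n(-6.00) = 35.03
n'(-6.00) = -12.39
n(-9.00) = 82.73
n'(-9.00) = -19.41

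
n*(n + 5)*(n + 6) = n^3 + 11*n^2 + 30*n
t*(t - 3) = t^2 - 3*t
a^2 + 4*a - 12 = (a - 2)*(a + 6)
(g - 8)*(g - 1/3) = g^2 - 25*g/3 + 8/3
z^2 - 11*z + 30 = (z - 6)*(z - 5)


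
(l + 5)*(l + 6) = l^2 + 11*l + 30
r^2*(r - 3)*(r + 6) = r^4 + 3*r^3 - 18*r^2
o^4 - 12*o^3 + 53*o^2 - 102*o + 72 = (o - 4)*(o - 3)^2*(o - 2)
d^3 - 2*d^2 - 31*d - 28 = (d - 7)*(d + 1)*(d + 4)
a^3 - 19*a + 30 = (a - 3)*(a - 2)*(a + 5)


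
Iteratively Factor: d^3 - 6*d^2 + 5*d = (d - 1)*(d^2 - 5*d) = (d - 5)*(d - 1)*(d)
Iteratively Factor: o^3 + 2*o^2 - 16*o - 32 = (o - 4)*(o^2 + 6*o + 8) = (o - 4)*(o + 2)*(o + 4)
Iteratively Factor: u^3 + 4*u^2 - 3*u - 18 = (u + 3)*(u^2 + u - 6) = (u - 2)*(u + 3)*(u + 3)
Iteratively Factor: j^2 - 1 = (j + 1)*(j - 1)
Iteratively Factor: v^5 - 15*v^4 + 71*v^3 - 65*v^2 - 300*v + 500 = (v - 5)*(v^4 - 10*v^3 + 21*v^2 + 40*v - 100) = (v - 5)^2*(v^3 - 5*v^2 - 4*v + 20) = (v - 5)^2*(v + 2)*(v^2 - 7*v + 10) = (v - 5)^2*(v - 2)*(v + 2)*(v - 5)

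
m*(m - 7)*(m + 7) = m^3 - 49*m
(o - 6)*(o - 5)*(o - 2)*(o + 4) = o^4 - 9*o^3 + 148*o - 240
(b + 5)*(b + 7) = b^2 + 12*b + 35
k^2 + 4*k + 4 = (k + 2)^2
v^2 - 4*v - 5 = (v - 5)*(v + 1)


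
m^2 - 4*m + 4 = (m - 2)^2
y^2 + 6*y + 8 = (y + 2)*(y + 4)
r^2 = r^2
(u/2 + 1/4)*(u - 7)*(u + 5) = u^3/2 - 3*u^2/4 - 18*u - 35/4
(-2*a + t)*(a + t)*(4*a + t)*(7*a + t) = -56*a^4 - 50*a^3*t + 15*a^2*t^2 + 10*a*t^3 + t^4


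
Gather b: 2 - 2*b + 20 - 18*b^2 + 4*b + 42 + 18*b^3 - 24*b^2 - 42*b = 18*b^3 - 42*b^2 - 40*b + 64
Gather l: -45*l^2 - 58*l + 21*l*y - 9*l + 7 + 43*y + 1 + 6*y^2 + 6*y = -45*l^2 + l*(21*y - 67) + 6*y^2 + 49*y + 8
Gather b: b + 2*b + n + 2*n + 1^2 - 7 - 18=3*b + 3*n - 24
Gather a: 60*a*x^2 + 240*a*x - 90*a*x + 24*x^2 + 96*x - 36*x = a*(60*x^2 + 150*x) + 24*x^2 + 60*x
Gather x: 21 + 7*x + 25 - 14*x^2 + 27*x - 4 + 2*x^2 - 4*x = -12*x^2 + 30*x + 42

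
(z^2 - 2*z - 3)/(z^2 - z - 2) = (z - 3)/(z - 2)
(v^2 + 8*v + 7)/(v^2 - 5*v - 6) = (v + 7)/(v - 6)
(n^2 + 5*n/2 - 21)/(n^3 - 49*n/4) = 2*(n + 6)/(n*(2*n + 7))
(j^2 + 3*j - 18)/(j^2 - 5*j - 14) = (-j^2 - 3*j + 18)/(-j^2 + 5*j + 14)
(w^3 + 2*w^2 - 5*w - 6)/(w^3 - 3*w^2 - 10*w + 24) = (w + 1)/(w - 4)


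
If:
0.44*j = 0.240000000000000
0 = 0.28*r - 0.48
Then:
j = 0.55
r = 1.71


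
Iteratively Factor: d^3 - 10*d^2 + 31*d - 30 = (d - 3)*(d^2 - 7*d + 10) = (d - 3)*(d - 2)*(d - 5)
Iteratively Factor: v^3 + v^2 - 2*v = (v - 1)*(v^2 + 2*v) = v*(v - 1)*(v + 2)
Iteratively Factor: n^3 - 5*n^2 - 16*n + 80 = (n - 4)*(n^2 - n - 20) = (n - 5)*(n - 4)*(n + 4)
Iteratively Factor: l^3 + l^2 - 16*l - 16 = (l + 1)*(l^2 - 16) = (l + 1)*(l + 4)*(l - 4)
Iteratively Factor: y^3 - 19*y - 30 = (y + 3)*(y^2 - 3*y - 10) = (y - 5)*(y + 3)*(y + 2)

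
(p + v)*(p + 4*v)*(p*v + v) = p^3*v + 5*p^2*v^2 + p^2*v + 4*p*v^3 + 5*p*v^2 + 4*v^3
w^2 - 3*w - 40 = (w - 8)*(w + 5)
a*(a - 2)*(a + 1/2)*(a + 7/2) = a^4 + 2*a^3 - 25*a^2/4 - 7*a/2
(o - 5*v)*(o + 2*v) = o^2 - 3*o*v - 10*v^2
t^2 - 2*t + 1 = (t - 1)^2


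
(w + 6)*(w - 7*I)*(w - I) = w^3 + 6*w^2 - 8*I*w^2 - 7*w - 48*I*w - 42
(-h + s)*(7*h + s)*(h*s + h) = -7*h^3*s - 7*h^3 + 6*h^2*s^2 + 6*h^2*s + h*s^3 + h*s^2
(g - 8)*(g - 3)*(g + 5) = g^3 - 6*g^2 - 31*g + 120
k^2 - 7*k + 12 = (k - 4)*(k - 3)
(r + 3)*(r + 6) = r^2 + 9*r + 18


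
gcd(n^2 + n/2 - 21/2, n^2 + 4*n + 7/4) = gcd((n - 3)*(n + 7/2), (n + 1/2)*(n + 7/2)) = n + 7/2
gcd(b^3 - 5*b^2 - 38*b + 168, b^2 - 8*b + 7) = b - 7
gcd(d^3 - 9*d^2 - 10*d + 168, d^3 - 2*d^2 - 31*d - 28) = d^2 - 3*d - 28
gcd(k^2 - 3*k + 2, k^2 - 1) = k - 1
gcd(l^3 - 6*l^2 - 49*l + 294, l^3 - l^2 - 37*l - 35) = l - 7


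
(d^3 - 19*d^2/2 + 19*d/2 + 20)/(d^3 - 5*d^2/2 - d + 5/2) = (d - 8)/(d - 1)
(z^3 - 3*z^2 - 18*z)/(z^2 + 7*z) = (z^2 - 3*z - 18)/(z + 7)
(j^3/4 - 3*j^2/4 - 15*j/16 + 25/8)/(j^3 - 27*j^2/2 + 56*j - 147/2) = (4*j^3 - 12*j^2 - 15*j + 50)/(8*(2*j^3 - 27*j^2 + 112*j - 147))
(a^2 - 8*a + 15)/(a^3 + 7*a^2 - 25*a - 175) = (a - 3)/(a^2 + 12*a + 35)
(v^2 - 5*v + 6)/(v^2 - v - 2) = (v - 3)/(v + 1)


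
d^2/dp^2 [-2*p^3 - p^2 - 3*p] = -12*p - 2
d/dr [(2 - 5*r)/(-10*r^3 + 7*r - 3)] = (50*r^3 - 35*r - (5*r - 2)*(30*r^2 - 7) + 15)/(10*r^3 - 7*r + 3)^2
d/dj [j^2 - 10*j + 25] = 2*j - 10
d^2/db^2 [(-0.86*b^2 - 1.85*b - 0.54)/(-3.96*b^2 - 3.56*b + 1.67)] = (1.4210854715202e-14*b^4 + 33.774048*b^3 + 84.932496*b^2 + 119.082744*b + 47.623892)/(62.099136*b^6 + 167.479488*b^5 + 71.997552*b^4 - 96.139936*b^3 - 30.362604*b^2 + 29.785452*b - 4.657463)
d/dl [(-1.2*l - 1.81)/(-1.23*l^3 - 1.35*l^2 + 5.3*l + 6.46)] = (-2.952*l^3 - 8.2989*l^2 - 4.887*l + 1.841)/(1.5129*l^6 + 3.321*l^5 - 11.2155*l^4 - 30.2016*l^3 + 10.648*l^2 + 68.476*l + 41.7316)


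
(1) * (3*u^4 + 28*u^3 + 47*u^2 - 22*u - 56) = 3*u^4 + 28*u^3 + 47*u^2 - 22*u - 56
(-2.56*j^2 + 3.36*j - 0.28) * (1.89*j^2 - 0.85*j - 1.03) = -4.8384*j^4 + 8.5264*j^3 - 0.7484*j^2 - 3.2228*j + 0.2884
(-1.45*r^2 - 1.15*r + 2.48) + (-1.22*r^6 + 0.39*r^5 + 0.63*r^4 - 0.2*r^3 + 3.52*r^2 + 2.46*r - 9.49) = -1.22*r^6 + 0.39*r^5 + 0.63*r^4 - 0.2*r^3 + 2.07*r^2 + 1.31*r - 7.01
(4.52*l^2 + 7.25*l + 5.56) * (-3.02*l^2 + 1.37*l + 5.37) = -13.6504*l^4 - 15.7026*l^3 + 17.4137*l^2 + 46.5497*l + 29.8572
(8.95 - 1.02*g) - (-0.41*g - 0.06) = 9.01 - 0.61*g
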